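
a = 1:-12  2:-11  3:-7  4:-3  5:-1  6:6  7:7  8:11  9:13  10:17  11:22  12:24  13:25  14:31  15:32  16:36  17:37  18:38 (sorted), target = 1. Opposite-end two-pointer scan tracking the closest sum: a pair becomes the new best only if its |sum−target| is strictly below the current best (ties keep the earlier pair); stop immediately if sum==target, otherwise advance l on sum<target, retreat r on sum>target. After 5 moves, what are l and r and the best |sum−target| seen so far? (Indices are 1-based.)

l=1, r=13, best |Δ|=18

[1,18] -12+38=26 d=25 * → r--
[1,17] -12+37=25 d=24 * → r--
[1,16] -12+36=24 d=23 * → r--
[1,15] -12+32=20 d=19 * → r--
[1,14] -12+31=19 d=18 * → r--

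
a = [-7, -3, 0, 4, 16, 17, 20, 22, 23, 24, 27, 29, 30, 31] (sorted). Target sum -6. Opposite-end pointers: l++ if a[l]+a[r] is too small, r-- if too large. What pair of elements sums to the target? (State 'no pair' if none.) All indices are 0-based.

[0,13] -7+31=24 >-6 → r--
[0,12] -7+30=23 >-6 → r--
[0,11] -7+29=22 >-6 → r--
[0,10] -7+27=20 >-6 → r--
[0,9] -7+24=17 >-6 → r--
[0,8] -7+23=16 >-6 → r--
[0,7] -7+22=15 >-6 → r--
[0,6] -7+20=13 >-6 → r--
[0,5] -7+17=10 >-6 → r--
[0,4] -7+16=9 >-6 → r--
[0,3] -7+4=-3 >-6 → r--
[0,2] -7+0=-7 <-6 → l++
[1,2] -3+0=-3 >-6 → r--

no pair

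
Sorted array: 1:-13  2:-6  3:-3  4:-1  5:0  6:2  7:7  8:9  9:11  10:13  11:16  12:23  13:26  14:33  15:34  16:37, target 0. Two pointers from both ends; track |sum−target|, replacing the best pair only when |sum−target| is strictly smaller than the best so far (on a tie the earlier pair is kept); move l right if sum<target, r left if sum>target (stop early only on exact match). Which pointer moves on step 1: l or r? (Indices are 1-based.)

r

[1,16] -13+37=24 d=24 * → r--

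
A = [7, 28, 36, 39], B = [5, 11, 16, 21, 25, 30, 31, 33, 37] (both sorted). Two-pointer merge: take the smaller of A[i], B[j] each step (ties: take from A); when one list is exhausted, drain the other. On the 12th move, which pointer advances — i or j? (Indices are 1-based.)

[i=1,j=1] A[i]=7>B[j]=5 take 5 → j++
[i=1,j=2] A[i]=7<=B[j]=11 take 7 → i++
[i=2,j=2] A[i]=28>B[j]=11 take 11 → j++
[i=2,j=3] A[i]=28>B[j]=16 take 16 → j++
[i=2,j=4] A[i]=28>B[j]=21 take 21 → j++
[i=2,j=5] A[i]=28>B[j]=25 take 25 → j++
[i=2,j=6] A[i]=28<=B[j]=30 take 28 → i++
[i=3,j=6] A[i]=36>B[j]=30 take 30 → j++
[i=3,j=7] A[i]=36>B[j]=31 take 31 → j++
[i=3,j=8] A[i]=36>B[j]=33 take 33 → j++
[i=3,j=9] A[i]=36<=B[j]=37 take 36 → i++
[i=4,j=9] A[i]=39>B[j]=37 take 37 → j++

j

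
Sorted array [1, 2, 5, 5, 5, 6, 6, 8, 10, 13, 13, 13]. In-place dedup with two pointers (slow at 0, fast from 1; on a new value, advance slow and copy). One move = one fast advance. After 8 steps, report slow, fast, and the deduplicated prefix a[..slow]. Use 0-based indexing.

slow=5, fast=9, prefix=[1, 2, 5, 6, 8, 10]

(s=0,f=1) a[fast]=2≠a[slow]=1 write a[1]=2 → slow++,fast++
(s=1,f=2) a[fast]=5≠a[slow]=2 write a[2]=5 → slow++,fast++
(s=2,f=3) a[fast]=5=a[slow] dup → fast++
(s=2,f=4) a[fast]=5=a[slow] dup → fast++
(s=2,f=5) a[fast]=6≠a[slow]=5 write a[3]=6 → slow++,fast++
(s=3,f=6) a[fast]=6=a[slow] dup → fast++
(s=3,f=7) a[fast]=8≠a[slow]=6 write a[4]=8 → slow++,fast++
(s=4,f=8) a[fast]=10≠a[slow]=8 write a[5]=10 → slow++,fast++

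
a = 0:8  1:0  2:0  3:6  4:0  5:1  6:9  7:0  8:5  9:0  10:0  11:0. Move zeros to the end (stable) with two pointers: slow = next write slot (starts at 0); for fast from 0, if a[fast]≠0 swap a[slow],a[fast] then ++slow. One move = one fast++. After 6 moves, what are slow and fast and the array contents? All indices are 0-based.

(s=0,f=0) a[fast]=8≠0 swap→a[0]=8 → slow++,fast++
(s=1,f=1) a[fast]=0 → fast++
(s=1,f=2) a[fast]=0 → fast++
(s=1,f=3) a[fast]=6≠0 swap→a[1]=6 → slow++,fast++
(s=2,f=4) a[fast]=0 → fast++
(s=2,f=5) a[fast]=1≠0 swap→a[2]=1 → slow++,fast++

slow=3, fast=6, a=[8, 6, 1, 0, 0, 0, 9, 0, 5, 0, 0, 0]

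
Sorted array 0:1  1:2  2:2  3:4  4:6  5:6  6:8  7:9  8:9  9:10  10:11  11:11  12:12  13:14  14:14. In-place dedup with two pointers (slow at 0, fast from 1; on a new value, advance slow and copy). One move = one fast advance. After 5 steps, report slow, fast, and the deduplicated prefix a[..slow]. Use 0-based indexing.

(s=0,f=1) a[fast]=2≠a[slow]=1 write a[1]=2 → slow++,fast++
(s=1,f=2) a[fast]=2=a[slow] dup → fast++
(s=1,f=3) a[fast]=4≠a[slow]=2 write a[2]=4 → slow++,fast++
(s=2,f=4) a[fast]=6≠a[slow]=4 write a[3]=6 → slow++,fast++
(s=3,f=5) a[fast]=6=a[slow] dup → fast++

slow=3, fast=6, prefix=[1, 2, 4, 6]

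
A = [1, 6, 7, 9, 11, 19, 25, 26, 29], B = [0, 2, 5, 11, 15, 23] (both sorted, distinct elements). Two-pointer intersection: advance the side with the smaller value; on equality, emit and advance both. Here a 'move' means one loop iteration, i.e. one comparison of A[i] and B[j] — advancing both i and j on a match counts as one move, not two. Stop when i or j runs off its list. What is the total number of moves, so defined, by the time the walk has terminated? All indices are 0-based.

11 moves

i=0 j=0: 1>0, j++
i=0 j=1: 1<2, i++
i=1 j=1: 6>2, j++
i=1 j=2: 6>5, j++
i=1 j=3: 6<11, i++
i=2 j=3: 7<11, i++
i=3 j=3: 9<11, i++
i=4 j=3: 11==11 emit, i++,j++
i=5 j=4: 19>15, j++
i=5 j=5: 19<23, i++
i=6 j=5: 25>23, j++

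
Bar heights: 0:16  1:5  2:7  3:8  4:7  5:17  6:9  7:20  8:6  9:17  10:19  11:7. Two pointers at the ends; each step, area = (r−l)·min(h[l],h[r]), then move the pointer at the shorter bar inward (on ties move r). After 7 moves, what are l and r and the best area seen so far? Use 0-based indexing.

l=6, r=10, best area=160

[0,11] min(16,7)*11=77 best=77 * → r--
[0,10] min(16,19)*10=160 best=160 * → l++
[1,10] min(5,19)*9=45 best=160 → l++
[2,10] min(7,19)*8=56 best=160 → l++
[3,10] min(8,19)*7=56 best=160 → l++
[4,10] min(7,19)*6=42 best=160 → l++
[5,10] min(17,19)*5=85 best=160 → l++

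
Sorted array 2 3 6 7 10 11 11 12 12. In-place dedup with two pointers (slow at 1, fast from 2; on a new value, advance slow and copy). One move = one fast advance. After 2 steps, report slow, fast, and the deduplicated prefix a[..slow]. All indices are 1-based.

(s=1,f=2) a[fast]=3≠a[slow]=2 write a[2]=3 → slow++,fast++
(s=2,f=3) a[fast]=6≠a[slow]=3 write a[3]=6 → slow++,fast++

slow=3, fast=4, prefix=[2, 3, 6]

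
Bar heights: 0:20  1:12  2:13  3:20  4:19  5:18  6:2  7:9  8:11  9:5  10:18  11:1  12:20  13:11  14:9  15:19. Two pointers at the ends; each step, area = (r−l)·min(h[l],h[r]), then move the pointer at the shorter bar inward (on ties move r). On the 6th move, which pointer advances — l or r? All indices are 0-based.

[0,15] min(20,19)*15=285 best=285 * → r--
[0,14] min(20,9)*14=126 best=285 → r--
[0,13] min(20,11)*13=143 best=285 → r--
[0,12] min(20,20)*12=240 best=285 → r--
[0,11] min(20,1)*11=11 best=285 → r--
[0,10] min(20,18)*10=180 best=285 → r--

r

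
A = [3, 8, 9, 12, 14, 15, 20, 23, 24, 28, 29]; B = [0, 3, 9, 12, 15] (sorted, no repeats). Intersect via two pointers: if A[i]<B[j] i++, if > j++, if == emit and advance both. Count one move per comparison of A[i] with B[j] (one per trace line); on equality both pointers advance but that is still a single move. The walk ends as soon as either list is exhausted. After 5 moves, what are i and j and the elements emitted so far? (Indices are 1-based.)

[i=1,j=1] 3>0 → j++
[i=1,j=2] 3==3 emit → i++,j++
[i=2,j=3] 8<9 → i++
[i=3,j=3] 9==9 emit → i++,j++
[i=4,j=4] 12==12 emit → i++,j++

i=5, j=5, emitted=[3, 9, 12]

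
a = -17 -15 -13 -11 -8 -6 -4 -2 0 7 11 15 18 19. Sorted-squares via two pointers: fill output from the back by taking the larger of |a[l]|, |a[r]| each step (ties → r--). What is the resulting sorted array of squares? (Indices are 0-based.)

l=0 r=13: |-17|<=|19| out[13]=361, r--
l=0 r=12: |-17|<=|18| out[12]=324, r--
l=0 r=11: |-17|>|15| out[11]=289, l++
l=1 r=11: |-15|<=|15| out[10]=225, r--
l=1 r=10: |-15|>|11| out[9]=225, l++
l=2 r=10: |-13|>|11| out[8]=169, l++
l=3 r=10: |-11|<=|11| out[7]=121, r--
l=3 r=9: |-11|>|7| out[6]=121, l++
l=4 r=9: |-8|>|7| out[5]=64, l++
l=5 r=9: |-6|<=|7| out[4]=49, r--
l=5 r=8: |-6|>|0| out[3]=36, l++
l=6 r=8: |-4|>|0| out[2]=16, l++
l=7 r=8: |-2|>|0| out[1]=4, l++
l=8 r=8: |0|<=|0| out[0]=0, r--

[0, 4, 16, 36, 49, 64, 121, 121, 169, 225, 225, 289, 324, 361]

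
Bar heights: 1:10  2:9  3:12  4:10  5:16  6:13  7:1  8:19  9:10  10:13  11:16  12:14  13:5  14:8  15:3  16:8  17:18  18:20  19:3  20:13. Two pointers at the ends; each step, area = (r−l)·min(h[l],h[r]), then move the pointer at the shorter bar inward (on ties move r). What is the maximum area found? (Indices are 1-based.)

max area = 208

[1,20] min(10,13)*19=190 best=190 * → l++
[2,20] min(9,13)*18=162 best=190 → l++
[3,20] min(12,13)*17=204 best=204 * → l++
[4,20] min(10,13)*16=160 best=204 → l++
[5,20] min(16,13)*15=195 best=204 → r--
[5,19] min(16,3)*14=42 best=204 → r--
[5,18] min(16,20)*13=208 best=208 * → l++
[6,18] min(13,20)*12=156 best=208 → l++
[7,18] min(1,20)*11=11 best=208 → l++
[8,18] min(19,20)*10=190 best=208 → l++
[9,18] min(10,20)*9=90 best=208 → l++
[10,18] min(13,20)*8=104 best=208 → l++
[11,18] min(16,20)*7=112 best=208 → l++
[12,18] min(14,20)*6=84 best=208 → l++
[13,18] min(5,20)*5=25 best=208 → l++
[14,18] min(8,20)*4=32 best=208 → l++
[15,18] min(3,20)*3=9 best=208 → l++
[16,18] min(8,20)*2=16 best=208 → l++
[17,18] min(18,20)*1=18 best=208 → l++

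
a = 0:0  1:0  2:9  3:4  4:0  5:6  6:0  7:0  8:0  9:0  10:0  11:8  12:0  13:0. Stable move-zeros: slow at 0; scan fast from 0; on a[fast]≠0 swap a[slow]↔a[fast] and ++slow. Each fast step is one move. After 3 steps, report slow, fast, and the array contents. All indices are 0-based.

slow=1, fast=3, a=[9, 0, 0, 4, 0, 6, 0, 0, 0, 0, 0, 8, 0, 0]

(s=0,f=0) a[fast]=0 → fast++
(s=0,f=1) a[fast]=0 → fast++
(s=0,f=2) a[fast]=9≠0 swap→a[0]=9 → slow++,fast++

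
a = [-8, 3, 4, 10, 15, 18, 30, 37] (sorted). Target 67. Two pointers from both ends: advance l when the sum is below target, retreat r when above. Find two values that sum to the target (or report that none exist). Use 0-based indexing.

(30, 37)

l=0 r=7: -8+37=29 <67, l++
l=1 r=7: 3+37=40 <67, l++
l=2 r=7: 4+37=41 <67, l++
l=3 r=7: 10+37=47 <67, l++
l=4 r=7: 15+37=52 <67, l++
l=5 r=7: 18+37=55 <67, l++
l=6 r=7: 30+37=67, found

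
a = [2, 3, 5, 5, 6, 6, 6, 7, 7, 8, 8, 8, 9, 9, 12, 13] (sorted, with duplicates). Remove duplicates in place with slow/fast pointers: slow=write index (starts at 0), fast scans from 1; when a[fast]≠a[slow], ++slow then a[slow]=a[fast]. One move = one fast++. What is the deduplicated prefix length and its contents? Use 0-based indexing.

(s=0,f=1) a[fast]=3≠a[slow]=2 write a[1]=3 → slow++,fast++
(s=1,f=2) a[fast]=5≠a[slow]=3 write a[2]=5 → slow++,fast++
(s=2,f=3) a[fast]=5=a[slow] dup → fast++
(s=2,f=4) a[fast]=6≠a[slow]=5 write a[3]=6 → slow++,fast++
(s=3,f=5) a[fast]=6=a[slow] dup → fast++
(s=3,f=6) a[fast]=6=a[slow] dup → fast++
(s=3,f=7) a[fast]=7≠a[slow]=6 write a[4]=7 → slow++,fast++
(s=4,f=8) a[fast]=7=a[slow] dup → fast++
(s=4,f=9) a[fast]=8≠a[slow]=7 write a[5]=8 → slow++,fast++
(s=5,f=10) a[fast]=8=a[slow] dup → fast++
(s=5,f=11) a[fast]=8=a[slow] dup → fast++
(s=5,f=12) a[fast]=9≠a[slow]=8 write a[6]=9 → slow++,fast++
(s=6,f=13) a[fast]=9=a[slow] dup → fast++
(s=6,f=14) a[fast]=12≠a[slow]=9 write a[7]=12 → slow++,fast++
(s=7,f=15) a[fast]=13≠a[slow]=12 write a[8]=13 → slow++,fast++

length 9; prefix = [2, 3, 5, 6, 7, 8, 9, 12, 13]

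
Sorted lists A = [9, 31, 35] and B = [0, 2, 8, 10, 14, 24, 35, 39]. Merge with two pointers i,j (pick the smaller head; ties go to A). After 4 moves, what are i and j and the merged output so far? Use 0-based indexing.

[i=0,j=0] A[i]=9>B[j]=0 take 0 → j++
[i=0,j=1] A[i]=9>B[j]=2 take 2 → j++
[i=0,j=2] A[i]=9>B[j]=8 take 8 → j++
[i=0,j=3] A[i]=9<=B[j]=10 take 9 → i++

i=1, j=3, merged so far=[0, 2, 8, 9]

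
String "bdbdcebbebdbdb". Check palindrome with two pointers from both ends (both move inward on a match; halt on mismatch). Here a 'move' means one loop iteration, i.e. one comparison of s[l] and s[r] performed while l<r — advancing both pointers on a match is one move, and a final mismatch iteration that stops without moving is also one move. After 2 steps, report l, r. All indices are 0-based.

[0,13] 'b'=='b' → l++,r--
[1,12] 'd'=='d' → l++,r--

l=2, r=11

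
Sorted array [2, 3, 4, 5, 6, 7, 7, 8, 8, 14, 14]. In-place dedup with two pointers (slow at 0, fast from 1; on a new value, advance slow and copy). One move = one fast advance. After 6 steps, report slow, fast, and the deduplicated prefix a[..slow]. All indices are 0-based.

(s=0,f=1) a[fast]=3≠a[slow]=2 write a[1]=3 → slow++,fast++
(s=1,f=2) a[fast]=4≠a[slow]=3 write a[2]=4 → slow++,fast++
(s=2,f=3) a[fast]=5≠a[slow]=4 write a[3]=5 → slow++,fast++
(s=3,f=4) a[fast]=6≠a[slow]=5 write a[4]=6 → slow++,fast++
(s=4,f=5) a[fast]=7≠a[slow]=6 write a[5]=7 → slow++,fast++
(s=5,f=6) a[fast]=7=a[slow] dup → fast++

slow=5, fast=7, prefix=[2, 3, 4, 5, 6, 7]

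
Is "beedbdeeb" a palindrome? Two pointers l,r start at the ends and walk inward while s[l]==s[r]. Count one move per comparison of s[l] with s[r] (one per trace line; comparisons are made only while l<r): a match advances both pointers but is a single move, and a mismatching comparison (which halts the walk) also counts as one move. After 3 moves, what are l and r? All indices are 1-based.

[1,9] 'b'=='b' → l++,r--
[2,8] 'e'=='e' → l++,r--
[3,7] 'e'=='e' → l++,r--

l=4, r=6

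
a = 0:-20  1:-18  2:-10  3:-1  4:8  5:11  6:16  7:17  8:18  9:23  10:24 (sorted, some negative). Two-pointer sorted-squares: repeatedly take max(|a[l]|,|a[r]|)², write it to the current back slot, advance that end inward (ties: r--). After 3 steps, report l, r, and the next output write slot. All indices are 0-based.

l=0 r=10: |-20|<=|24| out[10]=576, r--
l=0 r=9: |-20|<=|23| out[9]=529, r--
l=0 r=8: |-20|>|18| out[8]=400, l++

l=1, r=8, next write slot=7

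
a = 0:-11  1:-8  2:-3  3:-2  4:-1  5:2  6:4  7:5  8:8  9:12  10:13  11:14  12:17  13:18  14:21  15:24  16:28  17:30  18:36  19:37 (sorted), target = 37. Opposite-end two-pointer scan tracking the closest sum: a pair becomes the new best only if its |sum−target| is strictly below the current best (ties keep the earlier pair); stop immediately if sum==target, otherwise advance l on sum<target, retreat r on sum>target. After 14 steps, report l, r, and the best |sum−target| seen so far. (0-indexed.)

l=0 r=19: -11+37=26 d=11 *, l++
l=1 r=19: -8+37=29 d=8 *, l++
l=2 r=19: -3+37=34 d=3 *, l++
l=3 r=19: -2+37=35 d=2 *, l++
l=4 r=19: -1+37=36 d=1 *, l++
l=5 r=19: 2+37=39 d=2, r--
l=5 r=18: 2+36=38 d=1, r--
l=5 r=17: 2+30=32 d=5, l++
l=6 r=17: 4+30=34 d=3, l++
l=7 r=17: 5+30=35 d=2, l++
l=8 r=17: 8+30=38 d=1, r--
l=8 r=16: 8+28=36 d=1, l++
l=9 r=16: 12+28=40 d=3, r--
l=9 r=15: 12+24=36 d=1, l++

l=10, r=15, best |Δ|=1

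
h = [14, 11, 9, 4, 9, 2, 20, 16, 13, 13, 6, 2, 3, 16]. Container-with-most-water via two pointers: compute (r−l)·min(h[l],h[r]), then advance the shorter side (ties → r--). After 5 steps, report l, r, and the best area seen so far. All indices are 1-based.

l=1 r=14: min(14,16)*13=182 best=182 *, l++
l=2 r=14: min(11,16)*12=132 best=182, l++
l=3 r=14: min(9,16)*11=99 best=182, l++
l=4 r=14: min(4,16)*10=40 best=182, l++
l=5 r=14: min(9,16)*9=81 best=182, l++

l=6, r=14, best area=182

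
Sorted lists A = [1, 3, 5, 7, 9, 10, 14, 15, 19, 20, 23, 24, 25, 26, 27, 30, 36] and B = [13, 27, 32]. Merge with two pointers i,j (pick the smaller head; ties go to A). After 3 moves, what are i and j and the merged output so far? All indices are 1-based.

i=1 j=1: A[i]=1<=B[j]=13 take 1, i++
i=2 j=1: A[i]=3<=B[j]=13 take 3, i++
i=3 j=1: A[i]=5<=B[j]=13 take 5, i++

i=4, j=1, merged so far=[1, 3, 5]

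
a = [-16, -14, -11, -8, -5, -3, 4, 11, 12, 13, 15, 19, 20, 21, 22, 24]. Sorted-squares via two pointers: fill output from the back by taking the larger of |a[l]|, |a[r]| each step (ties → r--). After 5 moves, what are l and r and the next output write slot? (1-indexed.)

l=1 r=16: |-16|<=|24| out[16]=576, r--
l=1 r=15: |-16|<=|22| out[15]=484, r--
l=1 r=14: |-16|<=|21| out[14]=441, r--
l=1 r=13: |-16|<=|20| out[13]=400, r--
l=1 r=12: |-16|<=|19| out[12]=361, r--

l=1, r=11, next write slot=11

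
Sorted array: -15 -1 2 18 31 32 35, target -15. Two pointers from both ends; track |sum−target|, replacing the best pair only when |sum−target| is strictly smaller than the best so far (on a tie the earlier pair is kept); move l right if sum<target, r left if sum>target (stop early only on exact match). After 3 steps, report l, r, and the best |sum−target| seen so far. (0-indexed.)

[0,6] -15+35=20 d=35 * → r--
[0,5] -15+32=17 d=32 * → r--
[0,4] -15+31=16 d=31 * → r--

l=0, r=3, best |Δ|=31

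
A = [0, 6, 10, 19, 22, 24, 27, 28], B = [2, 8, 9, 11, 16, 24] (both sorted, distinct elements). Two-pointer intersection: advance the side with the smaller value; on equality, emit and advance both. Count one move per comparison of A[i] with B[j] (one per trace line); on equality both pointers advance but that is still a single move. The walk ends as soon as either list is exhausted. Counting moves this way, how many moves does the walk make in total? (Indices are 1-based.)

i=1 j=1: 0<2, i++
i=2 j=1: 6>2, j++
i=2 j=2: 6<8, i++
i=3 j=2: 10>8, j++
i=3 j=3: 10>9, j++
i=3 j=4: 10<11, i++
i=4 j=4: 19>11, j++
i=4 j=5: 19>16, j++
i=4 j=6: 19<24, i++
i=5 j=6: 22<24, i++
i=6 j=6: 24==24 emit, i++,j++

11 moves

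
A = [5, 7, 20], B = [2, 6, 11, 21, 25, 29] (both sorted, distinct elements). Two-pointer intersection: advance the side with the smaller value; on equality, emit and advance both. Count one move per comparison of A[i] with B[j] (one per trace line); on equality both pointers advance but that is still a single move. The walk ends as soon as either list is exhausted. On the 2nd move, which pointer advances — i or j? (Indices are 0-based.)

[i=0,j=0] 5>2 → j++
[i=0,j=1] 5<6 → i++

i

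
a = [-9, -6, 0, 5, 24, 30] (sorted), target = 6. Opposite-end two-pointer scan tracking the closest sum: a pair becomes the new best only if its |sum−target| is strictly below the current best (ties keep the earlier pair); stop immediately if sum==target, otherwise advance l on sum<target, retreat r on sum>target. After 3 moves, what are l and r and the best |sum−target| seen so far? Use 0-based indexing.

[0,5] -9+30=21 d=15 * → r--
[0,4] -9+24=15 d=9 * → r--
[0,3] -9+5=-4 d=10 → l++

l=1, r=3, best |Δ|=9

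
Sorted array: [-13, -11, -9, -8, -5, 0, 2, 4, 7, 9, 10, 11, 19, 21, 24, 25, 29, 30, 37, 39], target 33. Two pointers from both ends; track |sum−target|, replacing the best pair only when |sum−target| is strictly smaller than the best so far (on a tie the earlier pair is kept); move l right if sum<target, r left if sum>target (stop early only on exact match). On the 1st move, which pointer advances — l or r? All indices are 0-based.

l

[0,19] -13+39=26 d=7 * → l++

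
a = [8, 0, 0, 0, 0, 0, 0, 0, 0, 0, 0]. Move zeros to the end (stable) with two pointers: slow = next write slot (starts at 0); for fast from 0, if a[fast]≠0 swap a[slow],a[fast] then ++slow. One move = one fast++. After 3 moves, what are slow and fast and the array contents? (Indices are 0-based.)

slow=1, fast=3, a=[8, 0, 0, 0, 0, 0, 0, 0, 0, 0, 0]

slow=0 fast=0: a[fast]=8≠0 swap→a[0]=8, slow++,fast++
slow=1 fast=1: a[fast]=0, fast++
slow=1 fast=2: a[fast]=0, fast++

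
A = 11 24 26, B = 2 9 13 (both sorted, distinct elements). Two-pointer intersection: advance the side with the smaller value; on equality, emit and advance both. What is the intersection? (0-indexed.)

[i=0,j=0] 11>2 → j++
[i=0,j=1] 11>9 → j++
[i=0,j=2] 11<13 → i++
[i=1,j=2] 24>13 → j++

intersection = []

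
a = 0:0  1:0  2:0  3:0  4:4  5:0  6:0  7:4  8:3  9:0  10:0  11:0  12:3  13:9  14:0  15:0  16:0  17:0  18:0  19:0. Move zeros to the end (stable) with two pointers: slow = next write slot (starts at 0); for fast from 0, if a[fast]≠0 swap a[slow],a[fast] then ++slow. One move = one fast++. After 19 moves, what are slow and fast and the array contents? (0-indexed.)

(s=0,f=0) a[fast]=0 → fast++
(s=0,f=1) a[fast]=0 → fast++
(s=0,f=2) a[fast]=0 → fast++
(s=0,f=3) a[fast]=0 → fast++
(s=0,f=4) a[fast]=4≠0 swap→a[0]=4 → slow++,fast++
(s=1,f=5) a[fast]=0 → fast++
(s=1,f=6) a[fast]=0 → fast++
(s=1,f=7) a[fast]=4≠0 swap→a[1]=4 → slow++,fast++
(s=2,f=8) a[fast]=3≠0 swap→a[2]=3 → slow++,fast++
(s=3,f=9) a[fast]=0 → fast++
(s=3,f=10) a[fast]=0 → fast++
(s=3,f=11) a[fast]=0 → fast++
(s=3,f=12) a[fast]=3≠0 swap→a[3]=3 → slow++,fast++
(s=4,f=13) a[fast]=9≠0 swap→a[4]=9 → slow++,fast++
(s=5,f=14) a[fast]=0 → fast++
(s=5,f=15) a[fast]=0 → fast++
(s=5,f=16) a[fast]=0 → fast++
(s=5,f=17) a[fast]=0 → fast++
(s=5,f=18) a[fast]=0 → fast++

slow=5, fast=19, a=[4, 4, 3, 3, 9, 0, 0, 0, 0, 0, 0, 0, 0, 0, 0, 0, 0, 0, 0, 0]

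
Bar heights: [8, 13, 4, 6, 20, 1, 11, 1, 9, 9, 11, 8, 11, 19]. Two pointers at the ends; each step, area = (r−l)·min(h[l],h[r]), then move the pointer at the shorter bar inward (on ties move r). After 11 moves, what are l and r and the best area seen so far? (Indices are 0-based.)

l=0 r=13: min(8,19)*13=104 best=104 *, l++
l=1 r=13: min(13,19)*12=156 best=156 *, l++
l=2 r=13: min(4,19)*11=44 best=156, l++
l=3 r=13: min(6,19)*10=60 best=156, l++
l=4 r=13: min(20,19)*9=171 best=171 *, r--
l=4 r=12: min(20,11)*8=88 best=171, r--
l=4 r=11: min(20,8)*7=56 best=171, r--
l=4 r=10: min(20,11)*6=66 best=171, r--
l=4 r=9: min(20,9)*5=45 best=171, r--
l=4 r=8: min(20,9)*4=36 best=171, r--
l=4 r=7: min(20,1)*3=3 best=171, r--

l=4, r=6, best area=171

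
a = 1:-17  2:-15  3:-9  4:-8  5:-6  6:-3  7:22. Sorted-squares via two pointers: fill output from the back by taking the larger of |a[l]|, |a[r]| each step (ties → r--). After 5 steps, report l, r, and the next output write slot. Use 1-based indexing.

l=5, r=6, next write slot=2

[1,7] |-17|<=|22| out[7]=484 → r--
[1,6] |-17|>|-3| out[6]=289 → l++
[2,6] |-15|>|-3| out[5]=225 → l++
[3,6] |-9|>|-3| out[4]=81 → l++
[4,6] |-8|>|-3| out[3]=64 → l++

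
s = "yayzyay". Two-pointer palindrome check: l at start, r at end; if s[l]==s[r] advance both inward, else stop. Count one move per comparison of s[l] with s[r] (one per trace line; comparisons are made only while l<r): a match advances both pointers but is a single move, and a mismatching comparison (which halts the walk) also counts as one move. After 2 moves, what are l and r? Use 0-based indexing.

l=0 r=6: 'y'=='y', l++,r--
l=1 r=5: 'a'=='a', l++,r--

l=2, r=4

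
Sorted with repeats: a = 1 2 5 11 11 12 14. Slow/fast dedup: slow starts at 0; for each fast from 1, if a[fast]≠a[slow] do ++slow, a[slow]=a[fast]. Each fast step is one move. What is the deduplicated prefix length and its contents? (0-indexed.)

length 6; prefix = [1, 2, 5, 11, 12, 14]

(s=0,f=1) a[fast]=2≠a[slow]=1 write a[1]=2 → slow++,fast++
(s=1,f=2) a[fast]=5≠a[slow]=2 write a[2]=5 → slow++,fast++
(s=2,f=3) a[fast]=11≠a[slow]=5 write a[3]=11 → slow++,fast++
(s=3,f=4) a[fast]=11=a[slow] dup → fast++
(s=3,f=5) a[fast]=12≠a[slow]=11 write a[4]=12 → slow++,fast++
(s=4,f=6) a[fast]=14≠a[slow]=12 write a[5]=14 → slow++,fast++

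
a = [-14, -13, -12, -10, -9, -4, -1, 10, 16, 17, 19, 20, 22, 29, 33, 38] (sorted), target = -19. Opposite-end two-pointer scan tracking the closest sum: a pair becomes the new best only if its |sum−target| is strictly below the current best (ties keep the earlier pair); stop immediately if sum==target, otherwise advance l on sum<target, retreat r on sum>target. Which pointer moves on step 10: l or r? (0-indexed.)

[0,15] -14+38=24 d=43 * → r--
[0,14] -14+33=19 d=38 * → r--
[0,13] -14+29=15 d=34 * → r--
[0,12] -14+22=8 d=27 * → r--
[0,11] -14+20=6 d=25 * → r--
[0,10] -14+19=5 d=24 * → r--
[0,9] -14+17=3 d=22 * → r--
[0,8] -14+16=2 d=21 * → r--
[0,7] -14+10=-4 d=15 * → r--
[0,6] -14+-1=-15 d=4 * → r--

r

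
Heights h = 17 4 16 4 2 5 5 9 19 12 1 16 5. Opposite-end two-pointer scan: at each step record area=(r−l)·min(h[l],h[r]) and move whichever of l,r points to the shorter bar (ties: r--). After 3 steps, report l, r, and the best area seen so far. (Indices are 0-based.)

[0,12] min(17,5)*12=60 best=60 * → r--
[0,11] min(17,16)*11=176 best=176 * → r--
[0,10] min(17,1)*10=10 best=176 → r--

l=0, r=9, best area=176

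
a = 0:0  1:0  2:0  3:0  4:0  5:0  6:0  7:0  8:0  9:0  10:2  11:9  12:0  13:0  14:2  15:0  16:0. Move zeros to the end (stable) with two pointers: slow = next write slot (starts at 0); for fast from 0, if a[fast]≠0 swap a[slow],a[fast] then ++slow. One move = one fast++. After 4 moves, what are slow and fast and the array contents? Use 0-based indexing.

(s=0,f=0) a[fast]=0 → fast++
(s=0,f=1) a[fast]=0 → fast++
(s=0,f=2) a[fast]=0 → fast++
(s=0,f=3) a[fast]=0 → fast++

slow=0, fast=4, a=[0, 0, 0, 0, 0, 0, 0, 0, 0, 0, 2, 9, 0, 0, 2, 0, 0]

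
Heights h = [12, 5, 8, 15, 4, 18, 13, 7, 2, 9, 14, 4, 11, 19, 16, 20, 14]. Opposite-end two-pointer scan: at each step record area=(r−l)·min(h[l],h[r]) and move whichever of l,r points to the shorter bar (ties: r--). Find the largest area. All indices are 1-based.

max area = 192

[1,17] min(12,14)*16=192 best=192 * → l++
[2,17] min(5,14)*15=75 best=192 → l++
[3,17] min(8,14)*14=112 best=192 → l++
[4,17] min(15,14)*13=182 best=192 → r--
[4,16] min(15,20)*12=180 best=192 → l++
[5,16] min(4,20)*11=44 best=192 → l++
[6,16] min(18,20)*10=180 best=192 → l++
[7,16] min(13,20)*9=117 best=192 → l++
[8,16] min(7,20)*8=56 best=192 → l++
[9,16] min(2,20)*7=14 best=192 → l++
[10,16] min(9,20)*6=54 best=192 → l++
[11,16] min(14,20)*5=70 best=192 → l++
[12,16] min(4,20)*4=16 best=192 → l++
[13,16] min(11,20)*3=33 best=192 → l++
[14,16] min(19,20)*2=38 best=192 → l++
[15,16] min(16,20)*1=16 best=192 → l++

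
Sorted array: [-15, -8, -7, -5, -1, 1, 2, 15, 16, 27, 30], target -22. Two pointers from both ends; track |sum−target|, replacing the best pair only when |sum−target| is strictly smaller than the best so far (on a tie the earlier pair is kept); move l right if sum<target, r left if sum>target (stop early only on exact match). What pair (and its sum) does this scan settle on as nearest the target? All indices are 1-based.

l=1 r=11: -15+30=15 d=37 *, r--
l=1 r=10: -15+27=12 d=34 *, r--
l=1 r=9: -15+16=1 d=23 *, r--
l=1 r=8: -15+15=0 d=22 *, r--
l=1 r=7: -15+2=-13 d=9 *, r--
l=1 r=6: -15+1=-14 d=8 *, r--
l=1 r=5: -15+-1=-16 d=6 *, r--
l=1 r=4: -15+-5=-20 d=2 *, r--
l=1 r=3: -15+-7=-22 d=0 *, stop

pair (-15, -7) with sum -22 (|Δ|=0)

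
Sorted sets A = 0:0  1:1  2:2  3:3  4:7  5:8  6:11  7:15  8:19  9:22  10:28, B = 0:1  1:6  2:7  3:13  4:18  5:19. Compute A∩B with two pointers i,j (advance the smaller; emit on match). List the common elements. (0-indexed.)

i=0 j=0: 0<1, i++
i=1 j=0: 1==1 emit, i++,j++
i=2 j=1: 2<6, i++
i=3 j=1: 3<6, i++
i=4 j=1: 7>6, j++
i=4 j=2: 7==7 emit, i++,j++
i=5 j=3: 8<13, i++
i=6 j=3: 11<13, i++
i=7 j=3: 15>13, j++
i=7 j=4: 15<18, i++
i=8 j=4: 19>18, j++
i=8 j=5: 19==19 emit, i++,j++

intersection = [1, 7, 19]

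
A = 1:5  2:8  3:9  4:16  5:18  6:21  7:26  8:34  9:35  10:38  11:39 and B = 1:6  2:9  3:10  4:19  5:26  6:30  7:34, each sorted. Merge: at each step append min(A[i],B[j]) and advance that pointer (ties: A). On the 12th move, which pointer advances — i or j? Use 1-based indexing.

i=1 j=1: A[i]=5<=B[j]=6 take 5, i++
i=2 j=1: A[i]=8>B[j]=6 take 6, j++
i=2 j=2: A[i]=8<=B[j]=9 take 8, i++
i=3 j=2: A[i]=9<=B[j]=9 take 9, i++
i=4 j=2: A[i]=16>B[j]=9 take 9, j++
i=4 j=3: A[i]=16>B[j]=10 take 10, j++
i=4 j=4: A[i]=16<=B[j]=19 take 16, i++
i=5 j=4: A[i]=18<=B[j]=19 take 18, i++
i=6 j=4: A[i]=21>B[j]=19 take 19, j++
i=6 j=5: A[i]=21<=B[j]=26 take 21, i++
i=7 j=5: A[i]=26<=B[j]=26 take 26, i++
i=8 j=5: A[i]=34>B[j]=26 take 26, j++

j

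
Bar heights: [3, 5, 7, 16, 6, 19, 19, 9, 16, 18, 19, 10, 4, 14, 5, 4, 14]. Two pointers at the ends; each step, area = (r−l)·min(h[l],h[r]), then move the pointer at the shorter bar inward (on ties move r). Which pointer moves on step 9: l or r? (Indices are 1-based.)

l=1 r=17: min(3,14)*16=48 best=48 *, l++
l=2 r=17: min(5,14)*15=75 best=75 *, l++
l=3 r=17: min(7,14)*14=98 best=98 *, l++
l=4 r=17: min(16,14)*13=182 best=182 *, r--
l=4 r=16: min(16,4)*12=48 best=182, r--
l=4 r=15: min(16,5)*11=55 best=182, r--
l=4 r=14: min(16,14)*10=140 best=182, r--
l=4 r=13: min(16,4)*9=36 best=182, r--
l=4 r=12: min(16,10)*8=80 best=182, r--

r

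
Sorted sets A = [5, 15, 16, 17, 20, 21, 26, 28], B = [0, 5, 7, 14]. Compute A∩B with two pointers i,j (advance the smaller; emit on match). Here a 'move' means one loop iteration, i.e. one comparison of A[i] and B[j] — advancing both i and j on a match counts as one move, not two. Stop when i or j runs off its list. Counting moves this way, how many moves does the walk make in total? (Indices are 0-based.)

[i=0,j=0] 5>0 → j++
[i=0,j=1] 5==5 emit → i++,j++
[i=1,j=2] 15>7 → j++
[i=1,j=3] 15>14 → j++

4 moves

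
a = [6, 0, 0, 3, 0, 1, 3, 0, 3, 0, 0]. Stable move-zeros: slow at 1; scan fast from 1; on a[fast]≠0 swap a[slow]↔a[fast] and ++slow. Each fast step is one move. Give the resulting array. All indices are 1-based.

slow=1 fast=1: a[fast]=6≠0 swap→a[1]=6, slow++,fast++
slow=2 fast=2: a[fast]=0, fast++
slow=2 fast=3: a[fast]=0, fast++
slow=2 fast=4: a[fast]=3≠0 swap→a[2]=3, slow++,fast++
slow=3 fast=5: a[fast]=0, fast++
slow=3 fast=6: a[fast]=1≠0 swap→a[3]=1, slow++,fast++
slow=4 fast=7: a[fast]=3≠0 swap→a[4]=3, slow++,fast++
slow=5 fast=8: a[fast]=0, fast++
slow=5 fast=9: a[fast]=3≠0 swap→a[5]=3, slow++,fast++
slow=6 fast=10: a[fast]=0, fast++
slow=6 fast=11: a[fast]=0, fast++

[6, 3, 1, 3, 3, 0, 0, 0, 0, 0, 0]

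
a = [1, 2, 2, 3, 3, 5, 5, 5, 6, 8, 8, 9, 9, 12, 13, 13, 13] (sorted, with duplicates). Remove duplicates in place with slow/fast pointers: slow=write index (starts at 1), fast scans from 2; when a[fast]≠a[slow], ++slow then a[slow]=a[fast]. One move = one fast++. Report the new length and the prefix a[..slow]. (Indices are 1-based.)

length 9; prefix = [1, 2, 3, 5, 6, 8, 9, 12, 13]

slow=1 fast=2: a[fast]=2≠a[slow]=1 write a[2]=2, slow++,fast++
slow=2 fast=3: a[fast]=2=a[slow] dup, fast++
slow=2 fast=4: a[fast]=3≠a[slow]=2 write a[3]=3, slow++,fast++
slow=3 fast=5: a[fast]=3=a[slow] dup, fast++
slow=3 fast=6: a[fast]=5≠a[slow]=3 write a[4]=5, slow++,fast++
slow=4 fast=7: a[fast]=5=a[slow] dup, fast++
slow=4 fast=8: a[fast]=5=a[slow] dup, fast++
slow=4 fast=9: a[fast]=6≠a[slow]=5 write a[5]=6, slow++,fast++
slow=5 fast=10: a[fast]=8≠a[slow]=6 write a[6]=8, slow++,fast++
slow=6 fast=11: a[fast]=8=a[slow] dup, fast++
slow=6 fast=12: a[fast]=9≠a[slow]=8 write a[7]=9, slow++,fast++
slow=7 fast=13: a[fast]=9=a[slow] dup, fast++
slow=7 fast=14: a[fast]=12≠a[slow]=9 write a[8]=12, slow++,fast++
slow=8 fast=15: a[fast]=13≠a[slow]=12 write a[9]=13, slow++,fast++
slow=9 fast=16: a[fast]=13=a[slow] dup, fast++
slow=9 fast=17: a[fast]=13=a[slow] dup, fast++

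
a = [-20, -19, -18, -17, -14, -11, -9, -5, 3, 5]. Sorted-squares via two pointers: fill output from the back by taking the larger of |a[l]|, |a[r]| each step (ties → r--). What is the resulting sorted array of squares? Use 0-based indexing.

[9, 25, 25, 81, 121, 196, 289, 324, 361, 400]

[0,9] |-20|>|5| out[9]=400 → l++
[1,9] |-19|>|5| out[8]=361 → l++
[2,9] |-18|>|5| out[7]=324 → l++
[3,9] |-17|>|5| out[6]=289 → l++
[4,9] |-14|>|5| out[5]=196 → l++
[5,9] |-11|>|5| out[4]=121 → l++
[6,9] |-9|>|5| out[3]=81 → l++
[7,9] |-5|<=|5| out[2]=25 → r--
[7,8] |-5|>|3| out[1]=25 → l++
[8,8] |3|<=|3| out[0]=9 → r--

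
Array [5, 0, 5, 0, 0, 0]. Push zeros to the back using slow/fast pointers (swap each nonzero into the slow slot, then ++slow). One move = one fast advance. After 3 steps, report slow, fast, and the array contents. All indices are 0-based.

slow=2, fast=3, a=[5, 5, 0, 0, 0, 0]

slow=0 fast=0: a[fast]=5≠0 swap→a[0]=5, slow++,fast++
slow=1 fast=1: a[fast]=0, fast++
slow=1 fast=2: a[fast]=5≠0 swap→a[1]=5, slow++,fast++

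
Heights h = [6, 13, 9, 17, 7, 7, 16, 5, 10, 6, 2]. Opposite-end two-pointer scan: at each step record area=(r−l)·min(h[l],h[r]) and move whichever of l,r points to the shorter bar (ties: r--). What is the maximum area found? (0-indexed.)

max area = 70

l=0 r=10: min(6,2)*10=20 best=20 *, r--
l=0 r=9: min(6,6)*9=54 best=54 *, r--
l=0 r=8: min(6,10)*8=48 best=54, l++
l=1 r=8: min(13,10)*7=70 best=70 *, r--
l=1 r=7: min(13,5)*6=30 best=70, r--
l=1 r=6: min(13,16)*5=65 best=70, l++
l=2 r=6: min(9,16)*4=36 best=70, l++
l=3 r=6: min(17,16)*3=48 best=70, r--
l=3 r=5: min(17,7)*2=14 best=70, r--
l=3 r=4: min(17,7)*1=7 best=70, r--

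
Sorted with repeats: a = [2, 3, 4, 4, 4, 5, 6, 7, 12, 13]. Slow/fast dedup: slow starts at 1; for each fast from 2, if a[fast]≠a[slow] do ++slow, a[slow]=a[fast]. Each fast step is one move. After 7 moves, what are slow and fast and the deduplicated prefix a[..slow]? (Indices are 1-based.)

(s=1,f=2) a[fast]=3≠a[slow]=2 write a[2]=3 → slow++,fast++
(s=2,f=3) a[fast]=4≠a[slow]=3 write a[3]=4 → slow++,fast++
(s=3,f=4) a[fast]=4=a[slow] dup → fast++
(s=3,f=5) a[fast]=4=a[slow] dup → fast++
(s=3,f=6) a[fast]=5≠a[slow]=4 write a[4]=5 → slow++,fast++
(s=4,f=7) a[fast]=6≠a[slow]=5 write a[5]=6 → slow++,fast++
(s=5,f=8) a[fast]=7≠a[slow]=6 write a[6]=7 → slow++,fast++

slow=6, fast=9, prefix=[2, 3, 4, 5, 6, 7]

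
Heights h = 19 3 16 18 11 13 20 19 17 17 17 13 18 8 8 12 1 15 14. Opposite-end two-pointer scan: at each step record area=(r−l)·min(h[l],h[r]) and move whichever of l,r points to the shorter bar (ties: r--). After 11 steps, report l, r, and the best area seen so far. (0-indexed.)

l=0 r=18: min(19,14)*18=252 best=252 *, r--
l=0 r=17: min(19,15)*17=255 best=255 *, r--
l=0 r=16: min(19,1)*16=16 best=255, r--
l=0 r=15: min(19,12)*15=180 best=255, r--
l=0 r=14: min(19,8)*14=112 best=255, r--
l=0 r=13: min(19,8)*13=104 best=255, r--
l=0 r=12: min(19,18)*12=216 best=255, r--
l=0 r=11: min(19,13)*11=143 best=255, r--
l=0 r=10: min(19,17)*10=170 best=255, r--
l=0 r=9: min(19,17)*9=153 best=255, r--
l=0 r=8: min(19,17)*8=136 best=255, r--

l=0, r=7, best area=255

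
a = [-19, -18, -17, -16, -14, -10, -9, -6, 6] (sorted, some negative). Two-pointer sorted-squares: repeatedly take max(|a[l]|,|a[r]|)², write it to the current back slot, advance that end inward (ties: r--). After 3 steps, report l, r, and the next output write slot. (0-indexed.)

l=3, r=8, next write slot=5

l=0 r=8: |-19|>|6| out[8]=361, l++
l=1 r=8: |-18|>|6| out[7]=324, l++
l=2 r=8: |-17|>|6| out[6]=289, l++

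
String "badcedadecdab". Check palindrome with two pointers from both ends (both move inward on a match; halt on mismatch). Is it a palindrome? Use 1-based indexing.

l=1 r=13: 'b'=='b', l++,r--
l=2 r=12: 'a'=='a', l++,r--
l=3 r=11: 'd'=='d', l++,r--
l=4 r=10: 'c'=='c', l++,r--
l=5 r=9: 'e'=='e', l++,r--
l=6 r=8: 'd'=='d', l++,r--

palindrome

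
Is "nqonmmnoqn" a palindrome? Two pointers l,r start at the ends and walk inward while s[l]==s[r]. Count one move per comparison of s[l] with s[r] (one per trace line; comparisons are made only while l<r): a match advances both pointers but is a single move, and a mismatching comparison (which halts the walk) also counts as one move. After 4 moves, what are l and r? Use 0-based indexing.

l=4, r=5

l=0 r=9: 'n'=='n', l++,r--
l=1 r=8: 'q'=='q', l++,r--
l=2 r=7: 'o'=='o', l++,r--
l=3 r=6: 'n'=='n', l++,r--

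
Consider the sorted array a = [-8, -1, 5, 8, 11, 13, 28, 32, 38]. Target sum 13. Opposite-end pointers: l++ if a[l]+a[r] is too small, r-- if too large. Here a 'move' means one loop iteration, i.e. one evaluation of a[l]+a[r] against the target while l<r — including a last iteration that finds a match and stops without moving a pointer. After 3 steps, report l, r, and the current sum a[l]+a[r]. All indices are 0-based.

l=0, r=5, sum=5

l=0 r=8: -8+38=30 >13, r--
l=0 r=7: -8+32=24 >13, r--
l=0 r=6: -8+28=20 >13, r--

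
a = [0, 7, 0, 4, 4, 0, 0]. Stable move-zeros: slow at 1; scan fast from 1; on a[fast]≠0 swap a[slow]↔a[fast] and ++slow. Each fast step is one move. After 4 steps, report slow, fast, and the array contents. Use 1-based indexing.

slow=3, fast=5, a=[7, 4, 0, 0, 4, 0, 0]

slow=1 fast=1: a[fast]=0, fast++
slow=1 fast=2: a[fast]=7≠0 swap→a[1]=7, slow++,fast++
slow=2 fast=3: a[fast]=0, fast++
slow=2 fast=4: a[fast]=4≠0 swap→a[2]=4, slow++,fast++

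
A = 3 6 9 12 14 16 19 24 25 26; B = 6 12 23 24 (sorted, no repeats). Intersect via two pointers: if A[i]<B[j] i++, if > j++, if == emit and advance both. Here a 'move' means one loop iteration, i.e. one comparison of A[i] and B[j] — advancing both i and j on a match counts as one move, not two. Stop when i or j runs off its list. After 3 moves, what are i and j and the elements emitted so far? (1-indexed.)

[i=1,j=1] 3<6 → i++
[i=2,j=1] 6==6 emit → i++,j++
[i=3,j=2] 9<12 → i++

i=4, j=2, emitted=[6]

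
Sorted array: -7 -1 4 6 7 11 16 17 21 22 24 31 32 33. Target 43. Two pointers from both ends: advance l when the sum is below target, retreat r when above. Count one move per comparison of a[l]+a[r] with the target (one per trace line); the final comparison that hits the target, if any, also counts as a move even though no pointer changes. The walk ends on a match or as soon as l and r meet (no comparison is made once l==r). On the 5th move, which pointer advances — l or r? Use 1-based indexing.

l

[1,14] -7+33=26 <43 → l++
[2,14] -1+33=32 <43 → l++
[3,14] 4+33=37 <43 → l++
[4,14] 6+33=39 <43 → l++
[5,14] 7+33=40 <43 → l++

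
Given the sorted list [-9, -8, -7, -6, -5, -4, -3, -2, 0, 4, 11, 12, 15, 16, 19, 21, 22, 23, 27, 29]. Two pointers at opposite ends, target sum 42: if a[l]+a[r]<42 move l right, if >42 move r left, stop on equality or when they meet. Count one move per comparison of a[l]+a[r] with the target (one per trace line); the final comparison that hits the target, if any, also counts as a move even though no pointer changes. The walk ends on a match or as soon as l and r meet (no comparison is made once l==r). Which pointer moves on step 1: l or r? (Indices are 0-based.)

l=0 r=19: -9+29=20 <42, l++

l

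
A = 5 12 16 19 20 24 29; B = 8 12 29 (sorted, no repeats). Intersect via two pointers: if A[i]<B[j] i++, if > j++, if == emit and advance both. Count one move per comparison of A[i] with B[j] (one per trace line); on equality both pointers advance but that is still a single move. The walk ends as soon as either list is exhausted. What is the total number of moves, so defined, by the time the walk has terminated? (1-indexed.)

i=1 j=1: 5<8, i++
i=2 j=1: 12>8, j++
i=2 j=2: 12==12 emit, i++,j++
i=3 j=3: 16<29, i++
i=4 j=3: 19<29, i++
i=5 j=3: 20<29, i++
i=6 j=3: 24<29, i++
i=7 j=3: 29==29 emit, i++,j++

8 moves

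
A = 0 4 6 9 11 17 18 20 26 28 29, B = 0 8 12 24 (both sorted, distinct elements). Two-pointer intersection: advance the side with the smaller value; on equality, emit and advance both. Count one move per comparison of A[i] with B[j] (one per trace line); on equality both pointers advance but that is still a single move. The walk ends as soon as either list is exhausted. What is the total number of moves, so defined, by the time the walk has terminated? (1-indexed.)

[i=1,j=1] 0==0 emit → i++,j++
[i=2,j=2] 4<8 → i++
[i=3,j=2] 6<8 → i++
[i=4,j=2] 9>8 → j++
[i=4,j=3] 9<12 → i++
[i=5,j=3] 11<12 → i++
[i=6,j=3] 17>12 → j++
[i=6,j=4] 17<24 → i++
[i=7,j=4] 18<24 → i++
[i=8,j=4] 20<24 → i++
[i=9,j=4] 26>24 → j++

11 moves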